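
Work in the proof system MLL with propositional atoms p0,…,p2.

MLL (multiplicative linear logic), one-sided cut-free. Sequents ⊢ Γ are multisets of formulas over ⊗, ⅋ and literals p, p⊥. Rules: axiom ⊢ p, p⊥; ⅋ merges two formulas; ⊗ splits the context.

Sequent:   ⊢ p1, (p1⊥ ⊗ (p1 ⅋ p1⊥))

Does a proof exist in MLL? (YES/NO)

Proof tree:
[⊗]  ⊢ p1, (p1⊥ ⊗ (p1 ⅋ p1⊥))
  [Ax]  ⊢ p1, p1⊥
  [⅋]  ⊢ (p1 ⅋ p1⊥)
    [Ax]  ⊢ p1, p1⊥

Result: YES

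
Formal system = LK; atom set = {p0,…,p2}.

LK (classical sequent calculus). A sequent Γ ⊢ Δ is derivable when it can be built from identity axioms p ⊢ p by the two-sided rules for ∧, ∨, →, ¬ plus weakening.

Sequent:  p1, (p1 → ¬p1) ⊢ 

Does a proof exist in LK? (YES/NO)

Derivation trace:
[→L] p1, (p1 → ¬p1) ⊢ 
  [Ax] p1 ⊢ p1
  [¬L] p1, ¬p1 ⊢ 
    [Ax] p1 ⊢ p1

Result: YES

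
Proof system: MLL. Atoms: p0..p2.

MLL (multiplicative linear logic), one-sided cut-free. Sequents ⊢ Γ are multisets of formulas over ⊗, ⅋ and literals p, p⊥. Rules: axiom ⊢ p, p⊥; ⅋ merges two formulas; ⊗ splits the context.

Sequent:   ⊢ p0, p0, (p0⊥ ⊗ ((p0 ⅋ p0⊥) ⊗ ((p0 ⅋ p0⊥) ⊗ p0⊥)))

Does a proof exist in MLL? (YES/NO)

Derivation trace:
[⊗]  ⊢ p0, p0, (p0⊥ ⊗ ((p0 ⅋ p0⊥) ⊗ ((p0 ⅋ p0⊥) ⊗ p0⊥)))
  [Ax]  ⊢ p0, p0⊥
  [⊗]  ⊢ p0, ((p0 ⅋ p0⊥) ⊗ ((p0 ⅋ p0⊥) ⊗ p0⊥))
    [⅋]  ⊢ (p0 ⅋ p0⊥)
      [Ax]  ⊢ p0, p0⊥
    [⊗]  ⊢ p0, ((p0 ⅋ p0⊥) ⊗ p0⊥)
      [⅋]  ⊢ (p0 ⅋ p0⊥)
        [Ax]  ⊢ p0, p0⊥
      [Ax]  ⊢ p0, p0⊥

Result: YES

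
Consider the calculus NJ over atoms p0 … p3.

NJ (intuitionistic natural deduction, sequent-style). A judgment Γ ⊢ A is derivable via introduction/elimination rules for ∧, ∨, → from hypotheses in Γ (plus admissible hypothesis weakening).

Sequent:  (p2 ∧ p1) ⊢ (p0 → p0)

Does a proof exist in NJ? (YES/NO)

Derivation (root first):
[Wk] (p2 ∧ p1) ⊢ (p0 → p0)
  [→I]  ⊢ (p0 → p0)
    [Ax] p0 ⊢ p0

Result: YES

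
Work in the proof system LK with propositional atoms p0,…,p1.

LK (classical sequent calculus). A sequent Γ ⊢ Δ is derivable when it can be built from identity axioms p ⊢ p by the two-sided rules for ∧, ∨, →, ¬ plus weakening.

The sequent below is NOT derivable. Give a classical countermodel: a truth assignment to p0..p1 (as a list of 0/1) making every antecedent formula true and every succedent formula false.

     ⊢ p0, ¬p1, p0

Enumerate valuations to refute Γ ⊢ Δ:
  v=00: Γ:[] Δ:[p0=F, ¬p1=T, p0=F] refutes=False
  v=01: Γ:[] Δ:[p0=F, ¬p1=F, p0=F] refutes=True  ← countermodel

Result: [0, 1]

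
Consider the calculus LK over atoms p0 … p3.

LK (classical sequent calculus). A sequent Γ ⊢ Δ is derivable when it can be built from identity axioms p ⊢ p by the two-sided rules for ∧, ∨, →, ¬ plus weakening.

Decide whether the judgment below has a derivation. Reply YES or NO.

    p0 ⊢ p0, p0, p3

Proof tree:
[WR] p0 ⊢ p0, p0, p3
  [WR] p0 ⊢ p0, p0
    [Ax] p0 ⊢ p0

Result: YES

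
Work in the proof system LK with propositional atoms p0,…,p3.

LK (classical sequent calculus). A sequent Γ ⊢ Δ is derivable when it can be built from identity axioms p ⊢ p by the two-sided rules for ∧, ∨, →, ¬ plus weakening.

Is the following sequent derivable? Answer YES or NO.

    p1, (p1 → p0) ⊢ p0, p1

Derivation trace:
[WR] p1, (p1 → p0) ⊢ p0, p1
  [→L] p1, (p1 → p0) ⊢ p0
    [Ax] p1 ⊢ p1
    [Ax] p0 ⊢ p0

Result: YES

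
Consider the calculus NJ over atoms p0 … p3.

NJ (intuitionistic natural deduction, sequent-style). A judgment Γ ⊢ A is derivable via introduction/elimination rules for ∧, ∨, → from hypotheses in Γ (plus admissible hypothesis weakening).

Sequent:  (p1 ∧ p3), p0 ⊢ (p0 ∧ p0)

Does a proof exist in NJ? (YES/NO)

Derivation trace:
[∧I] (p1 ∧ p3), p0 ⊢ (p0 ∧ p0)
  [Ax] p0 ⊢ p0
  [Wk] p0, (p1 ∧ p3) ⊢ p0
    [Ax] p0 ⊢ p0

Result: YES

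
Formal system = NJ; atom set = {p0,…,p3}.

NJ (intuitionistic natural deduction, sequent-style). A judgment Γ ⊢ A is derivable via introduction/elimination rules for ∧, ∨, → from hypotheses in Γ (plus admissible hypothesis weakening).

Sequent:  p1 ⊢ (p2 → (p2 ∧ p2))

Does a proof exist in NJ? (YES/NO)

Proof tree:
[→I] p1 ⊢ (p2 → (p2 ∧ p2))
  [Wk] p2, p1 ⊢ (p2 ∧ p2)
    [∧I] p2 ⊢ (p2 ∧ p2)
      [Ax] p2 ⊢ p2
      [Ax] p2 ⊢ p2

Result: YES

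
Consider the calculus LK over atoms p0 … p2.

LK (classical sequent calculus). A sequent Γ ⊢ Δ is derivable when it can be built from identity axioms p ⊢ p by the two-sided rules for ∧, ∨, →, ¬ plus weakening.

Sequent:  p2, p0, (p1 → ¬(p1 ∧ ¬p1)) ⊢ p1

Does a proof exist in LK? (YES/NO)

Truth-table refutation:
  v=000: Γ:[p2=F, p0=F, (p1 → ¬(p1 ∧ ¬p1))=T] Δ:[p1=F] refutes=False
  v=001: Γ:[p2=T, p0=F, (p1 → ¬(p1 ∧ ¬p1))=T] Δ:[p1=F] refutes=False
  v=010: Γ:[p2=F, p0=F, (p1 → ¬(p1 ∧ ¬p1))=T] Δ:[p1=T] refutes=False
  v=011: Γ:[p2=T, p0=F, (p1 → ¬(p1 ∧ ¬p1))=T] Δ:[p1=T] refutes=False
  v=100: Γ:[p2=F, p0=T, (p1 → ¬(p1 ∧ ¬p1))=T] Δ:[p1=F] refutes=False
  v=101: Γ:[p2=T, p0=T, (p1 → ¬(p1 ∧ ¬p1))=T] Δ:[p1=F] refutes=True  ← countermodel

Result: NO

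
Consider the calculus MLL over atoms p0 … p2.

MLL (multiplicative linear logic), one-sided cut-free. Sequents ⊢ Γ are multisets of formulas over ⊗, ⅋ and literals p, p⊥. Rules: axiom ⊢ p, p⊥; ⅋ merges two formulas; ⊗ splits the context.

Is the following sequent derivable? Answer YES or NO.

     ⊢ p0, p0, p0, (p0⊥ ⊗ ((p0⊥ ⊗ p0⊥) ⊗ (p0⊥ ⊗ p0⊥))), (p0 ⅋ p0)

Proof tree:
[⅋]  ⊢ p0, p0, p0, (p0⊥ ⊗ ((p0⊥ ⊗ p0⊥) ⊗ (p0⊥ ⊗ p0⊥))), (p0 ⅋ p0)
  [⊗]  ⊢ p0, p0, p0, p0, p0, (p0⊥ ⊗ ((p0⊥ ⊗ p0⊥) ⊗ (p0⊥ ⊗ p0⊥)))
    [Ax]  ⊢ p0, p0⊥
    [⊗]  ⊢ p0, p0, p0, p0, ((p0⊥ ⊗ p0⊥) ⊗ (p0⊥ ⊗ p0⊥))
      [⊗]  ⊢ p0, p0, (p0⊥ ⊗ p0⊥)
        [Ax]  ⊢ p0, p0⊥
        [Ax]  ⊢ p0, p0⊥
      [⊗]  ⊢ p0, p0, (p0⊥ ⊗ p0⊥)
        [Ax]  ⊢ p0, p0⊥
        [Ax]  ⊢ p0, p0⊥

Result: YES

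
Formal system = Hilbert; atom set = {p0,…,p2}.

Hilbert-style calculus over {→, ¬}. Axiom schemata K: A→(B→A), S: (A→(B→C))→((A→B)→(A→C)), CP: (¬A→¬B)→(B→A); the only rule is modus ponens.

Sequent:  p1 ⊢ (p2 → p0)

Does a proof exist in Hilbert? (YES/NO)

Search for a countermodel by truth-table:
  v=000: Γ:[p1=F] Δ:[(p2 → p0)=T] refutes=False
  v=001: Γ:[p1=F] Δ:[(p2 → p0)=F] refutes=False
  v=010: Γ:[p1=T] Δ:[(p2 → p0)=T] refutes=False
  v=011: Γ:[p1=T] Δ:[(p2 → p0)=F] refutes=True  ← countermodel

Result: NO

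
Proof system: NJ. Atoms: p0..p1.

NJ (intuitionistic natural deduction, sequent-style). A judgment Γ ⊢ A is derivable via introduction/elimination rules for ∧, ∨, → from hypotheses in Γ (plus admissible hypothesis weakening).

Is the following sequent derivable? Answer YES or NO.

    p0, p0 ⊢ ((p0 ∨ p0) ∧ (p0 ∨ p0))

Derivation (root first):
[Wk] p0, p0 ⊢ ((p0 ∨ p0) ∧ (p0 ∨ p0))
  [∧I] p0 ⊢ ((p0 ∨ p0) ∧ (p0 ∨ p0))
    [∨I₁] p0 ⊢ (p0 ∨ p0)
      [Ax] p0 ⊢ p0
    [∨I₁] p0 ⊢ (p0 ∨ p0)
      [Ax] p0 ⊢ p0

Result: YES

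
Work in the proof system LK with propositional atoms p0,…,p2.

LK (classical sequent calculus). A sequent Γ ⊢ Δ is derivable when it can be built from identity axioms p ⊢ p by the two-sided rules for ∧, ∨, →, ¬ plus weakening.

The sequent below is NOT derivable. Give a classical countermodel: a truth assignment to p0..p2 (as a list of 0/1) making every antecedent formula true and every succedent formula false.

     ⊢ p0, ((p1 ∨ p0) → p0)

Truth-table refutation:
  v=000: Γ:[] Δ:[p0=F, ((p1 ∨ p0) → p0)=T] refutes=False
  v=001: Γ:[] Δ:[p0=F, ((p1 ∨ p0) → p0)=T] refutes=False
  v=010: Γ:[] Δ:[p0=F, ((p1 ∨ p0) → p0)=F] refutes=True  ← countermodel

Result: [0, 1, 0]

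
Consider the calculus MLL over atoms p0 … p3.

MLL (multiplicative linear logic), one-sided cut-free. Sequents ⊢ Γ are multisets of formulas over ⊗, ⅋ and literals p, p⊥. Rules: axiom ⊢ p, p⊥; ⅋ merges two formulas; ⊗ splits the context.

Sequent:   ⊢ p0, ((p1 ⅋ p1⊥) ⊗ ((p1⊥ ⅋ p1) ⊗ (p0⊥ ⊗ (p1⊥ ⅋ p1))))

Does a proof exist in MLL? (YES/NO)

Derivation trace:
[⊗]  ⊢ p0, ((p1 ⅋ p1⊥) ⊗ ((p1⊥ ⅋ p1) ⊗ (p0⊥ ⊗ (p1⊥ ⅋ p1))))
  [⅋]  ⊢ (p1 ⅋ p1⊥)
    [Ax]  ⊢ p1, p1⊥
  [⊗]  ⊢ p0, ((p1⊥ ⅋ p1) ⊗ (p0⊥ ⊗ (p1⊥ ⅋ p1)))
    [⅋]  ⊢ (p1⊥ ⅋ p1)
      [Ax]  ⊢ p1, p1⊥
    [⊗]  ⊢ p0, (p0⊥ ⊗ (p1⊥ ⅋ p1))
      [Ax]  ⊢ p0, p0⊥
      [⅋]  ⊢ (p1⊥ ⅋ p1)
        [Ax]  ⊢ p1, p1⊥

Result: YES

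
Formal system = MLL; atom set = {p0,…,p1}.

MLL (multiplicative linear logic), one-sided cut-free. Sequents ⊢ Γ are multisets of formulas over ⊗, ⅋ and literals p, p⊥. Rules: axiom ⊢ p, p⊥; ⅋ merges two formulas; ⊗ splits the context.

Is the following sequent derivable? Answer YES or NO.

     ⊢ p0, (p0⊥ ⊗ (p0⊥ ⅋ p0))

Derivation trace:
[⊗]  ⊢ p0, (p0⊥ ⊗ (p0⊥ ⅋ p0))
  [Ax]  ⊢ p0, p0⊥
  [⅋]  ⊢ (p0⊥ ⅋ p0)
    [Ax]  ⊢ p0, p0⊥

Result: YES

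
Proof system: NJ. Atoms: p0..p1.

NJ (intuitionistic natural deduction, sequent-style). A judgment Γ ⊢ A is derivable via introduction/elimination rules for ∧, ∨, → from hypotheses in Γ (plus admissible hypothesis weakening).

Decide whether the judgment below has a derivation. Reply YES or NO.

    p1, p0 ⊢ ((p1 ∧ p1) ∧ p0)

Derivation (root first):
[∧I] p1, p0 ⊢ ((p1 ∧ p1) ∧ p0)
  [∧I] p1 ⊢ (p1 ∧ p1)
    [Ax] p1 ⊢ p1
    [Ax] p1 ⊢ p1
  [Ax] p0 ⊢ p0

Result: YES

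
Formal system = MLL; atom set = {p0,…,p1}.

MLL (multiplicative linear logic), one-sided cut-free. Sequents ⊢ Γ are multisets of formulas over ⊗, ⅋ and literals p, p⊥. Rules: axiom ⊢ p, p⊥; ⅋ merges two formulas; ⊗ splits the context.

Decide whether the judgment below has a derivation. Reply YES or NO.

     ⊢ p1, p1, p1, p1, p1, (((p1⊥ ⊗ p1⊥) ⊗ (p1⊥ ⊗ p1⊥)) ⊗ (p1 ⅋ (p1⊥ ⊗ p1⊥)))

Proof tree:
[⊗]  ⊢ p1, p1, p1, p1, p1, (((p1⊥ ⊗ p1⊥) ⊗ (p1⊥ ⊗ p1⊥)) ⊗ (p1 ⅋ (p1⊥ ⊗ p1⊥)))
  [⊗]  ⊢ p1, p1, p1, p1, ((p1⊥ ⊗ p1⊥) ⊗ (p1⊥ ⊗ p1⊥))
    [⊗]  ⊢ p1, p1, (p1⊥ ⊗ p1⊥)
      [Ax]  ⊢ p1, p1⊥
      [Ax]  ⊢ p1, p1⊥
    [⊗]  ⊢ p1, p1, (p1⊥ ⊗ p1⊥)
      [Ax]  ⊢ p1, p1⊥
      [Ax]  ⊢ p1, p1⊥
  [⅋]  ⊢ p1, (p1 ⅋ (p1⊥ ⊗ p1⊥))
    [⊗]  ⊢ p1, p1, (p1⊥ ⊗ p1⊥)
      [Ax]  ⊢ p1, p1⊥
      [Ax]  ⊢ p1, p1⊥

Result: YES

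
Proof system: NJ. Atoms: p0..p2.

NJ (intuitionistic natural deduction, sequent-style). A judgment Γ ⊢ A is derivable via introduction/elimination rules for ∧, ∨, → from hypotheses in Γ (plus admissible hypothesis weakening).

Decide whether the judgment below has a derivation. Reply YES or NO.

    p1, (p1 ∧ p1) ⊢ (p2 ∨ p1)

Derivation (root first):
[Wk] p1, (p1 ∧ p1) ⊢ (p2 ∨ p1)
  [∨I₂] p1 ⊢ (p2 ∨ p1)
    [Ax] p1 ⊢ p1

Result: YES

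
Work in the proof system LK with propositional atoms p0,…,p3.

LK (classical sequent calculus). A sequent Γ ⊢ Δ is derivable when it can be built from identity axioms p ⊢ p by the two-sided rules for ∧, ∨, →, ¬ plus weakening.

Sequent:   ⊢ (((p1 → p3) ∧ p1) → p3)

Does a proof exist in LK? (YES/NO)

Proof tree:
[→R]  ⊢ (((p1 → p3) ∧ p1) → p3)
  [∧L] ((p1 → p3) ∧ p1) ⊢ p3
    [→L] p1, (p1 → p3) ⊢ p3
      [Ax] p1 ⊢ p1
      [WR] p3 ⊢ p3, p3
        [Ax] p3 ⊢ p3

Result: YES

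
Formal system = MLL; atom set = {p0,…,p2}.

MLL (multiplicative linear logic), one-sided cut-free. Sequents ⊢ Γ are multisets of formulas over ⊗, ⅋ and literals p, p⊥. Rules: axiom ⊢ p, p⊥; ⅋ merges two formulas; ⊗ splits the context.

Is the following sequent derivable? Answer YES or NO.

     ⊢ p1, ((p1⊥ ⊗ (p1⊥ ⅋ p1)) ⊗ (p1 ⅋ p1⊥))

Proof tree:
[⊗]  ⊢ p1, ((p1⊥ ⊗ (p1⊥ ⅋ p1)) ⊗ (p1 ⅋ p1⊥))
  [⊗]  ⊢ p1, (p1⊥ ⊗ (p1⊥ ⅋ p1))
    [Ax]  ⊢ p1, p1⊥
    [⅋]  ⊢ (p1⊥ ⅋ p1)
      [Ax]  ⊢ p1, p1⊥
  [⅋]  ⊢ (p1 ⅋ p1⊥)
    [Ax]  ⊢ p1, p1⊥

Result: YES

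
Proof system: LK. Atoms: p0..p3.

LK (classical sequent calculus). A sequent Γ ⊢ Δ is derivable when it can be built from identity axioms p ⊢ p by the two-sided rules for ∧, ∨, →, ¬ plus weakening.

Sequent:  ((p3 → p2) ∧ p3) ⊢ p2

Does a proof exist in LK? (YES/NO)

Derivation (root first):
[∧L] ((p3 → p2) ∧ p3) ⊢ p2
  [→L] p3, (p3 → p2) ⊢ p2
    [Ax] p3 ⊢ p3
    [Ax] p2 ⊢ p2

Result: YES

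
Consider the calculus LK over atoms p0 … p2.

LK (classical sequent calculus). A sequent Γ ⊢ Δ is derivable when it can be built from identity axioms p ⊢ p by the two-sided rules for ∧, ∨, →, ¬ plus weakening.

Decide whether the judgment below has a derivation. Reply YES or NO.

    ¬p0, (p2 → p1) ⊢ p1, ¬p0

Proof tree:
[¬R] ¬p0, (p2 → p1) ⊢ p1, ¬p0
  [→L] ¬p0, p0, (p2 → p1) ⊢ p1
    [¬L] p0, ¬p0 ⊢ p2
      [WR] p0 ⊢ p0, p2
        [Ax] p0 ⊢ p0
    [Ax] p1 ⊢ p1

Result: YES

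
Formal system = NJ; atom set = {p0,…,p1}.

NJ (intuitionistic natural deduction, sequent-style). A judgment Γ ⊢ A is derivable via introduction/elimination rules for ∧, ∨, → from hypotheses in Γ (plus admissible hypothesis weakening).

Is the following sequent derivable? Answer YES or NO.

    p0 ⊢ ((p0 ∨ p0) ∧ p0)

Derivation trace:
[∧I] p0 ⊢ ((p0 ∨ p0) ∧ p0)
  [∨I₁] p0 ⊢ (p0 ∨ p0)
    [Ax] p0 ⊢ p0
  [Ax] p0 ⊢ p0

Result: YES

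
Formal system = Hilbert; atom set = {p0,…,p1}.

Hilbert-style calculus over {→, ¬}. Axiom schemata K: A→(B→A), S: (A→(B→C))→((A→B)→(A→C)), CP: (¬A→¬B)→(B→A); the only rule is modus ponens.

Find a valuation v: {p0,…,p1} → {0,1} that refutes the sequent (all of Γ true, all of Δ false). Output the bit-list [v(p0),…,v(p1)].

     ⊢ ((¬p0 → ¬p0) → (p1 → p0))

Enumerate valuations to refute Γ ⊢ Δ:
  v=00: Γ:[] Δ:[((¬p0 → ¬p0) → (p1 → p0))=T] refutes=False
  v=01: Γ:[] Δ:[((¬p0 → ¬p0) → (p1 → p0))=F] refutes=True  ← countermodel

Result: [0, 1]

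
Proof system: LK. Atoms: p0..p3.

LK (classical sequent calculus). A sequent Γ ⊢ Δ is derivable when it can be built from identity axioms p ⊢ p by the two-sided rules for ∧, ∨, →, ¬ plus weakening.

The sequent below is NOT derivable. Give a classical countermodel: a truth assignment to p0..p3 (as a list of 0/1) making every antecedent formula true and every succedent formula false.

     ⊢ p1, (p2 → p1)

Search for a countermodel by truth-table:
  v=0000: Γ:[] Δ:[p1=F, (p2 → p1)=T] refutes=False
  v=0001: Γ:[] Δ:[p1=F, (p2 → p1)=T] refutes=False
  v=0010: Γ:[] Δ:[p1=F, (p2 → p1)=F] refutes=True  ← countermodel

Result: [0, 0, 1, 0]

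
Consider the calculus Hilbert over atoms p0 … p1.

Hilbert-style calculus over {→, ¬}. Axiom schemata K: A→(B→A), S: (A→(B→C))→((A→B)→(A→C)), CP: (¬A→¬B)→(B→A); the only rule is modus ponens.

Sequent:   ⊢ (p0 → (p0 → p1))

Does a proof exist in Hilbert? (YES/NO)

Truth-table refutation:
  v=00: Γ:[] Δ:[(p0 → (p0 → p1))=T] refutes=False
  v=01: Γ:[] Δ:[(p0 → (p0 → p1))=T] refutes=False
  v=10: Γ:[] Δ:[(p0 → (p0 → p1))=F] refutes=True  ← countermodel

Result: NO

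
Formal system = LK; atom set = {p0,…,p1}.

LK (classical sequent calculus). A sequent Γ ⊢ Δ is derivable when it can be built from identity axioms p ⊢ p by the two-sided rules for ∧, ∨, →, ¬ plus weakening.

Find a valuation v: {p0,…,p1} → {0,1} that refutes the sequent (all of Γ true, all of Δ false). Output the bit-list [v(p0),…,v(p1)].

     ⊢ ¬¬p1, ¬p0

Search for a countermodel by truth-table:
  v=00: Γ:[] Δ:[¬¬p1=F, ¬p0=T] refutes=False
  v=01: Γ:[] Δ:[¬¬p1=T, ¬p0=T] refutes=False
  v=10: Γ:[] Δ:[¬¬p1=F, ¬p0=F] refutes=True  ← countermodel

Result: [1, 0]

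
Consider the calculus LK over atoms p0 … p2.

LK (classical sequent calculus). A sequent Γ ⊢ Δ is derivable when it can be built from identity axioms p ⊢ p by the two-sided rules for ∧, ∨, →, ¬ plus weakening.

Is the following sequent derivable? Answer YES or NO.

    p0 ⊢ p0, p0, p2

Proof tree:
[WR] p0 ⊢ p0, p0, p2
  [WR] p0 ⊢ p0, p0
    [Ax] p0 ⊢ p0

Result: YES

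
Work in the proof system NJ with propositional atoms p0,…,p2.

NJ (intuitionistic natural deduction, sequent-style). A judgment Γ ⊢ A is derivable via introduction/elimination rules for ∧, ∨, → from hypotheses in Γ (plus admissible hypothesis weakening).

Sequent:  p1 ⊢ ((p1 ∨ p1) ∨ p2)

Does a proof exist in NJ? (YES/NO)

Derivation (root first):
[∨I₁] p1 ⊢ ((p1 ∨ p1) ∨ p2)
  [∨I₁] p1 ⊢ (p1 ∨ p1)
    [Ax] p1 ⊢ p1

Result: YES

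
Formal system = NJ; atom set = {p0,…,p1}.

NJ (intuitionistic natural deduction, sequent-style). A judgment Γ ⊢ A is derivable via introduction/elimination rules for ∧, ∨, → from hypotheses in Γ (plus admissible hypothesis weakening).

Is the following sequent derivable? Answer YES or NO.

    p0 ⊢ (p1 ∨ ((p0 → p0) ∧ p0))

Derivation (root first):
[∨I₂] p0 ⊢ (p1 ∨ ((p0 → p0) ∧ p0))
  [∧I] p0 ⊢ ((p0 → p0) ∧ p0)
    [→I]  ⊢ (p0 → p0)
      [Ax] p0 ⊢ p0
    [Ax] p0 ⊢ p0

Result: YES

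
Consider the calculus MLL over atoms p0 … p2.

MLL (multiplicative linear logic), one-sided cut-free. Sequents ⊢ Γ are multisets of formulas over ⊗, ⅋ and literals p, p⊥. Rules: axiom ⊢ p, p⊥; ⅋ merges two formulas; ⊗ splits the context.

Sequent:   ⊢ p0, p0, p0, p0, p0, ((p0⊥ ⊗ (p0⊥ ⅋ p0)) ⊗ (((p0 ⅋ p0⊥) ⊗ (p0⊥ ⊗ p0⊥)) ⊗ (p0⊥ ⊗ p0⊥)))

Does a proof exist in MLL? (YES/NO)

Proof tree:
[⊗]  ⊢ p0, p0, p0, p0, p0, ((p0⊥ ⊗ (p0⊥ ⅋ p0)) ⊗ (((p0 ⅋ p0⊥) ⊗ (p0⊥ ⊗ p0⊥)) ⊗ (p0⊥ ⊗ p0⊥)))
  [⊗]  ⊢ p0, (p0⊥ ⊗ (p0⊥ ⅋ p0))
    [Ax]  ⊢ p0, p0⊥
    [⅋]  ⊢ (p0⊥ ⅋ p0)
      [Ax]  ⊢ p0, p0⊥
  [⊗]  ⊢ p0, p0, p0, p0, (((p0 ⅋ p0⊥) ⊗ (p0⊥ ⊗ p0⊥)) ⊗ (p0⊥ ⊗ p0⊥))
    [⊗]  ⊢ p0, p0, ((p0 ⅋ p0⊥) ⊗ (p0⊥ ⊗ p0⊥))
      [⅋]  ⊢ (p0 ⅋ p0⊥)
        [Ax]  ⊢ p0, p0⊥
      [⊗]  ⊢ p0, p0, (p0⊥ ⊗ p0⊥)
        [Ax]  ⊢ p0, p0⊥
        [Ax]  ⊢ p0, p0⊥
    [⊗]  ⊢ p0, p0, (p0⊥ ⊗ p0⊥)
      [Ax]  ⊢ p0, p0⊥
      [Ax]  ⊢ p0, p0⊥

Result: YES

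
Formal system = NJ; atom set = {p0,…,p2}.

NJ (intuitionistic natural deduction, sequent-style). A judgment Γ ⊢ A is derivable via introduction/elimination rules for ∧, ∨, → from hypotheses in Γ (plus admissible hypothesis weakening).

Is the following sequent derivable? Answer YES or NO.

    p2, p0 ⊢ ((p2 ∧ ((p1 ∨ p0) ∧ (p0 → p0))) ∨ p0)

Proof tree:
[∨I₁] p2, p0 ⊢ ((p2 ∧ ((p1 ∨ p0) ∧ (p0 → p0))) ∨ p0)
  [∧I] p2, p0 ⊢ (p2 ∧ ((p1 ∨ p0) ∧ (p0 → p0)))
    [Ax] p2 ⊢ p2
    [∧I] p0 ⊢ ((p1 ∨ p0) ∧ (p0 → p0))
      [∨I₂] p0 ⊢ (p1 ∨ p0)
        [Ax] p0 ⊢ p0
      [→I]  ⊢ (p0 → p0)
        [Ax] p0 ⊢ p0

Result: YES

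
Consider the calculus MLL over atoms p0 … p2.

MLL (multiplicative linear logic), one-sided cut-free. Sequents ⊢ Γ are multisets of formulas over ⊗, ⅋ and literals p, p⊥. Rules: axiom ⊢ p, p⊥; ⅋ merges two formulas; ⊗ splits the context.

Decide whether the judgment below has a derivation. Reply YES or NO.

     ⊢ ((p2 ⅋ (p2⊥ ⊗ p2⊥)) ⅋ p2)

Derivation trace:
[⅋]  ⊢ ((p2 ⅋ (p2⊥ ⊗ p2⊥)) ⅋ p2)
  [⅋]  ⊢ p2, (p2 ⅋ (p2⊥ ⊗ p2⊥))
    [⊗]  ⊢ p2, p2, (p2⊥ ⊗ p2⊥)
      [Ax]  ⊢ p2, p2⊥
      [Ax]  ⊢ p2, p2⊥

Result: YES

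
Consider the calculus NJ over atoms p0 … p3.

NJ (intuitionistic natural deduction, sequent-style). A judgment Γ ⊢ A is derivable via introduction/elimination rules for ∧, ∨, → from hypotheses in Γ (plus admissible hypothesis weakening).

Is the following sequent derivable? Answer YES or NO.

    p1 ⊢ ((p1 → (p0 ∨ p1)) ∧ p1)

Derivation (root first):
[∧I] p1 ⊢ ((p1 → (p0 ∨ p1)) ∧ p1)
  [→I]  ⊢ (p1 → (p0 ∨ p1))
    [∨I₂] p1 ⊢ (p0 ∨ p1)
      [Ax] p1 ⊢ p1
  [Ax] p1 ⊢ p1

Result: YES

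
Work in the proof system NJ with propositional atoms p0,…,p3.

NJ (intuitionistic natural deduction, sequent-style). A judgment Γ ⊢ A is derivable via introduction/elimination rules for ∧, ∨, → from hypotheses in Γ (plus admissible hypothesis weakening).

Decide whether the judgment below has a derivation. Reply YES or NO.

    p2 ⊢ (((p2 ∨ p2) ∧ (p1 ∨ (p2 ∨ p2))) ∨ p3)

Derivation (root first):
[∨I₁] p2 ⊢ (((p2 ∨ p2) ∧ (p1 ∨ (p2 ∨ p2))) ∨ p3)
  [∧I] p2 ⊢ ((p2 ∨ p2) ∧ (p1 ∨ (p2 ∨ p2)))
    [∨I₁] p2 ⊢ (p2 ∨ p2)
      [Ax] p2 ⊢ p2
    [∨I₂] p2 ⊢ (p1 ∨ (p2 ∨ p2))
      [∨I₁] p2 ⊢ (p2 ∨ p2)
        [Ax] p2 ⊢ p2

Result: YES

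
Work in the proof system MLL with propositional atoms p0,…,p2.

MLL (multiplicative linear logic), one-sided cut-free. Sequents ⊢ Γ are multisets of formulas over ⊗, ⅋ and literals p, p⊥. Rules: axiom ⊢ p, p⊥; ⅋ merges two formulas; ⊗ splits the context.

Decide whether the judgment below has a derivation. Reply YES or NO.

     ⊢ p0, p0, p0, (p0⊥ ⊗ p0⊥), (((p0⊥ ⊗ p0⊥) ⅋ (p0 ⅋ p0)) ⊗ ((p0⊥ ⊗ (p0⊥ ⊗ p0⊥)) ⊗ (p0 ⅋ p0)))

Derivation (root first):
[⊗]  ⊢ p0, p0, p0, (p0⊥ ⊗ p0⊥), (((p0⊥ ⊗ p0⊥) ⅋ (p0 ⅋ p0)) ⊗ ((p0⊥ ⊗ (p0⊥ ⊗ p0⊥)) ⊗ (p0 ⅋ p0)))
  [⅋]  ⊢ ((p0⊥ ⊗ p0⊥) ⅋ (p0 ⅋ p0))
    [⅋]  ⊢ (p0⊥ ⊗ p0⊥), (p0 ⅋ p0)
      [⊗]  ⊢ p0, p0, (p0⊥ ⊗ p0⊥)
        [Ax]  ⊢ p0, p0⊥
        [Ax]  ⊢ p0, p0⊥
  [⊗]  ⊢ p0, p0, p0, (p0⊥ ⊗ p0⊥), ((p0⊥ ⊗ (p0⊥ ⊗ p0⊥)) ⊗ (p0 ⅋ p0))
    [⊗]  ⊢ p0, p0, p0, (p0⊥ ⊗ (p0⊥ ⊗ p0⊥))
      [Ax]  ⊢ p0, p0⊥
      [⊗]  ⊢ p0, p0, (p0⊥ ⊗ p0⊥)
        [Ax]  ⊢ p0, p0⊥
        [Ax]  ⊢ p0, p0⊥
    [⅋]  ⊢ (p0⊥ ⊗ p0⊥), (p0 ⅋ p0)
      [⊗]  ⊢ p0, p0, (p0⊥ ⊗ p0⊥)
        [Ax]  ⊢ p0, p0⊥
        [Ax]  ⊢ p0, p0⊥

Result: YES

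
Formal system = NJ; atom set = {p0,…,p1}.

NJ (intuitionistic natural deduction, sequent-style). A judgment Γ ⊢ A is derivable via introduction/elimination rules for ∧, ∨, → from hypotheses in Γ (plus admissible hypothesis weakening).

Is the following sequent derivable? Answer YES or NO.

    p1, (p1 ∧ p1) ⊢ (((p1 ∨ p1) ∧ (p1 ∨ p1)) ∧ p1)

Derivation trace:
[∧I] p1, (p1 ∧ p1) ⊢ (((p1 ∨ p1) ∧ (p1 ∨ p1)) ∧ p1)
  [Wk] p1, (p1 ∧ p1) ⊢ ((p1 ∨ p1) ∧ (p1 ∨ p1))
    [∧I] p1 ⊢ ((p1 ∨ p1) ∧ (p1 ∨ p1))
      [∨I₂] p1 ⊢ (p1 ∨ p1)
        [Ax] p1 ⊢ p1
      [∨I₂] p1 ⊢ (p1 ∨ p1)
        [Ax] p1 ⊢ p1
  [Ax] p1 ⊢ p1

Result: YES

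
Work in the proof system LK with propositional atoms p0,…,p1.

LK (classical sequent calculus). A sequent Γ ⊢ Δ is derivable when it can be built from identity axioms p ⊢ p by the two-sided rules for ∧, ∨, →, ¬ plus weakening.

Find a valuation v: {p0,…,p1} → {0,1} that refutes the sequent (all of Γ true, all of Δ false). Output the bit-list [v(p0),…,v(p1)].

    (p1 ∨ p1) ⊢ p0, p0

Enumerate valuations to refute Γ ⊢ Δ:
  v=00: Γ:[(p1 ∨ p1)=F] Δ:[p0=F, p0=F] refutes=False
  v=01: Γ:[(p1 ∨ p1)=T] Δ:[p0=F, p0=F] refutes=True  ← countermodel

Result: [0, 1]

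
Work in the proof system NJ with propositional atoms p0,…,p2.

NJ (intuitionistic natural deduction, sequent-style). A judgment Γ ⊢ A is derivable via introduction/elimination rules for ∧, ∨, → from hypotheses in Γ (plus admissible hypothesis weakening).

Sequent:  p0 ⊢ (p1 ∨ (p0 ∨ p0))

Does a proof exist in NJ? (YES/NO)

Derivation trace:
[∨I₂] p0 ⊢ (p1 ∨ (p0 ∨ p0))
  [∨I₂] p0 ⊢ (p0 ∨ p0)
    [Ax] p0 ⊢ p0

Result: YES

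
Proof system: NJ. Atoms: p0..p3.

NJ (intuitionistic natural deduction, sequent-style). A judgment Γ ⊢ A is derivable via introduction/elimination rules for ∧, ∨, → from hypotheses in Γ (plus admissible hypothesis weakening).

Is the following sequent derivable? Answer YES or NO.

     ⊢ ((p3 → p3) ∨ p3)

Derivation (root first):
[∨I₁]  ⊢ ((p3 → p3) ∨ p3)
  [→I]  ⊢ (p3 → p3)
    [Ax] p3 ⊢ p3

Result: YES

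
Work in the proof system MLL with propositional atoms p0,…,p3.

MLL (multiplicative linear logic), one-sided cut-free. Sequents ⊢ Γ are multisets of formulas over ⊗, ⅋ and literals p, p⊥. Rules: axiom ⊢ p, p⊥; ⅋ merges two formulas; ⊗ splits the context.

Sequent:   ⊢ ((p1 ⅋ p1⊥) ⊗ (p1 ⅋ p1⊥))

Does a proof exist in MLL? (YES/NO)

Proof tree:
[⊗]  ⊢ ((p1 ⅋ p1⊥) ⊗ (p1 ⅋ p1⊥))
  [⅋]  ⊢ (p1 ⅋ p1⊥)
    [Ax]  ⊢ p1, p1⊥
  [⅋]  ⊢ (p1 ⅋ p1⊥)
    [Ax]  ⊢ p1, p1⊥

Result: YES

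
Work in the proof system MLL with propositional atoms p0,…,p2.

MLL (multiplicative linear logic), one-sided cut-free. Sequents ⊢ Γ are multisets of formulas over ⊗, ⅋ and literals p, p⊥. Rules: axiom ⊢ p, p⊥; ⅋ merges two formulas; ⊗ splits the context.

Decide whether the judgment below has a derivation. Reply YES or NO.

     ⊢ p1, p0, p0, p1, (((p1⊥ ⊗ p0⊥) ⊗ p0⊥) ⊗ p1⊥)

Derivation (root first):
[⊗]  ⊢ p1, p0, p0, p1, (((p1⊥ ⊗ p0⊥) ⊗ p0⊥) ⊗ p1⊥)
  [⊗]  ⊢ p1, p0, p0, ((p1⊥ ⊗ p0⊥) ⊗ p0⊥)
    [⊗]  ⊢ p1, p0, (p1⊥ ⊗ p0⊥)
      [Ax]  ⊢ p1, p1⊥
      [Ax]  ⊢ p0, p0⊥
    [Ax]  ⊢ p0, p0⊥
  [Ax]  ⊢ p1, p1⊥

Result: YES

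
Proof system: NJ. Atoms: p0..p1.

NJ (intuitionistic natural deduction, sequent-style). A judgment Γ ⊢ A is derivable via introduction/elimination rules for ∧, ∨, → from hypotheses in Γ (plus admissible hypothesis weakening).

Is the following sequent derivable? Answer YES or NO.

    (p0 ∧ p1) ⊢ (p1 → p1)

Derivation trace:
[Wk] (p0 ∧ p1) ⊢ (p1 → p1)
  [→I]  ⊢ (p1 → p1)
    [Ax] p1 ⊢ p1

Result: YES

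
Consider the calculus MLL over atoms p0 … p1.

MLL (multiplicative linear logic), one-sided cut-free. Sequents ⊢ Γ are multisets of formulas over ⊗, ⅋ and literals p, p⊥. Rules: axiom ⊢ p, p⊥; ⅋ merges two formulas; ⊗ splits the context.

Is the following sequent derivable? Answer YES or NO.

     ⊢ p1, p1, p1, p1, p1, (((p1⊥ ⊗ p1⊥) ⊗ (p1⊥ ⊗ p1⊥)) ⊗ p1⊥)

Proof tree:
[⊗]  ⊢ p1, p1, p1, p1, p1, (((p1⊥ ⊗ p1⊥) ⊗ (p1⊥ ⊗ p1⊥)) ⊗ p1⊥)
  [⊗]  ⊢ p1, p1, p1, p1, ((p1⊥ ⊗ p1⊥) ⊗ (p1⊥ ⊗ p1⊥))
    [⊗]  ⊢ p1, p1, (p1⊥ ⊗ p1⊥)
      [Ax]  ⊢ p1, p1⊥
      [Ax]  ⊢ p1, p1⊥
    [⊗]  ⊢ p1, p1, (p1⊥ ⊗ p1⊥)
      [Ax]  ⊢ p1, p1⊥
      [Ax]  ⊢ p1, p1⊥
  [Ax]  ⊢ p1, p1⊥

Result: YES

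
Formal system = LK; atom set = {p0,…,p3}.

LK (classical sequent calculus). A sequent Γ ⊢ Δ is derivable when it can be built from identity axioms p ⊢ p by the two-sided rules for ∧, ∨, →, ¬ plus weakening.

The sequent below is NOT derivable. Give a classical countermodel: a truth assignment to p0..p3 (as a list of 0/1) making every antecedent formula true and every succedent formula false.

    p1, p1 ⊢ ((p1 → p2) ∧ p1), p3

Search for a countermodel by truth-table:
  v=0000: Γ:[p1=F, p1=F] Δ:[((p1 → p2) ∧ p1)=F, p3=F] refutes=False
  v=0001: Γ:[p1=F, p1=F] Δ:[((p1 → p2) ∧ p1)=F, p3=T] refutes=False
  v=0010: Γ:[p1=F, p1=F] Δ:[((p1 → p2) ∧ p1)=F, p3=F] refutes=False
  v=0011: Γ:[p1=F, p1=F] Δ:[((p1 → p2) ∧ p1)=F, p3=T] refutes=False
  v=0100: Γ:[p1=T, p1=T] Δ:[((p1 → p2) ∧ p1)=F, p3=F] refutes=True  ← countermodel

Result: [0, 1, 0, 0]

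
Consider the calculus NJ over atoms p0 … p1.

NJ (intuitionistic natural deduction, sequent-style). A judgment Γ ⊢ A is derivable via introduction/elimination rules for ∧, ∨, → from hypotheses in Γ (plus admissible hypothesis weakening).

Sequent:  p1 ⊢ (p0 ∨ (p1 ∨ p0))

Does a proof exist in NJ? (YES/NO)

Derivation (root first):
[∨I₂] p1 ⊢ (p0 ∨ (p1 ∨ p0))
  [∨I₁] p1 ⊢ (p1 ∨ p0)
    [Ax] p1 ⊢ p1

Result: YES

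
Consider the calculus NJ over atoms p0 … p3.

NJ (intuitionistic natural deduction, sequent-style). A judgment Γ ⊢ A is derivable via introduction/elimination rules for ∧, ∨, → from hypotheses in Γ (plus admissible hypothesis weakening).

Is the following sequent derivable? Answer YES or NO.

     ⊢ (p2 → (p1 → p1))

Derivation (root first):
[→I]  ⊢ (p2 → (p1 → p1))
  [→I] p2 ⊢ (p1 → p1)
    [Wk] p1, p2 ⊢ p1
      [Ax] p1 ⊢ p1

Result: YES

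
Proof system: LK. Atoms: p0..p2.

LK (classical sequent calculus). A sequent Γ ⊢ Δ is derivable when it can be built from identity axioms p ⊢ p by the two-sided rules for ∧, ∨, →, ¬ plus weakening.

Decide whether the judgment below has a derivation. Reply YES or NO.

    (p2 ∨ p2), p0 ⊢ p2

Proof tree:
[WL] (p2 ∨ p2), p0 ⊢ p2
  [∨L] (p2 ∨ p2) ⊢ p2
    [Ax] p2 ⊢ p2
    [Ax] p2 ⊢ p2

Result: YES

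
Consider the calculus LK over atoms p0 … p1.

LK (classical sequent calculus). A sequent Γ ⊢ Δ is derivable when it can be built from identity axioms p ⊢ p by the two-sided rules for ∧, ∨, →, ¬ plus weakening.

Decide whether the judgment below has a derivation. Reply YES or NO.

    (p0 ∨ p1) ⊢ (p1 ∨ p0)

Derivation (root first):
[∨R] (p0 ∨ p1) ⊢ (p1 ∨ p0)
  [∨L] (p0 ∨ p1) ⊢ p1, p0
    [Ax] p0 ⊢ p0
    [Ax] p1 ⊢ p1

Result: YES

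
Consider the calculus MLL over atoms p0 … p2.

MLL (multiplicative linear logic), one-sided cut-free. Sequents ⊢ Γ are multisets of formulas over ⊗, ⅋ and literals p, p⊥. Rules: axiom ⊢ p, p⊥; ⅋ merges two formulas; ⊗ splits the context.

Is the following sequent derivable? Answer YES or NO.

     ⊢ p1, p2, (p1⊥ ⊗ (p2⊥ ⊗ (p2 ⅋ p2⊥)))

Derivation (root first):
[⊗]  ⊢ p1, p2, (p1⊥ ⊗ (p2⊥ ⊗ (p2 ⅋ p2⊥)))
  [Ax]  ⊢ p1, p1⊥
  [⊗]  ⊢ p2, (p2⊥ ⊗ (p2 ⅋ p2⊥))
    [Ax]  ⊢ p2, p2⊥
    [⅋]  ⊢ (p2 ⅋ p2⊥)
      [Ax]  ⊢ p2, p2⊥

Result: YES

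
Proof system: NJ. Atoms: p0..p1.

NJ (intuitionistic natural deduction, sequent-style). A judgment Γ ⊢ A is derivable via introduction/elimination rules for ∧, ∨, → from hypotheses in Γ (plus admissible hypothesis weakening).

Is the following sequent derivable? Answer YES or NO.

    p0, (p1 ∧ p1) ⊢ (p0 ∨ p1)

Derivation (root first):
[Wk] p0, (p1 ∧ p1) ⊢ (p0 ∨ p1)
  [∨I₁] p0 ⊢ (p0 ∨ p1)
    [Ax] p0 ⊢ p0

Result: YES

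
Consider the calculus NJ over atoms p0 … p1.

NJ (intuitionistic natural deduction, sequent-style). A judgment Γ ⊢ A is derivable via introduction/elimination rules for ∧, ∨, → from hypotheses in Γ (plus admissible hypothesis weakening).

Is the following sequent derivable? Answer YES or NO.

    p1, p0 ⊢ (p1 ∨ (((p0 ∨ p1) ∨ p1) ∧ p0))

Proof tree:
[∨I₂] p1, p0 ⊢ (p1 ∨ (((p0 ∨ p1) ∨ p1) ∧ p0))
  [∧I] p1, p0 ⊢ (((p0 ∨ p1) ∨ p1) ∧ p0)
    [∨I₁] p1 ⊢ ((p0 ∨ p1) ∨ p1)
      [∨I₂] p1 ⊢ (p0 ∨ p1)
        [Ax] p1 ⊢ p1
    [Ax] p0 ⊢ p0

Result: YES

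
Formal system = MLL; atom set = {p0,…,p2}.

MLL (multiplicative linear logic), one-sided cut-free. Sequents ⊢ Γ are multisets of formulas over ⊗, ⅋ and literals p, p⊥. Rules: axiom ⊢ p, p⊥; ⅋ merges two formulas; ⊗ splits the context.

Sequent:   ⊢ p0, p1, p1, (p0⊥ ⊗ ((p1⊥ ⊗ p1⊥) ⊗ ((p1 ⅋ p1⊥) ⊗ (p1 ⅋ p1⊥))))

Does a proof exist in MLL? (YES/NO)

Derivation trace:
[⊗]  ⊢ p0, p1, p1, (p0⊥ ⊗ ((p1⊥ ⊗ p1⊥) ⊗ ((p1 ⅋ p1⊥) ⊗ (p1 ⅋ p1⊥))))
  [Ax]  ⊢ p0, p0⊥
  [⊗]  ⊢ p1, p1, ((p1⊥ ⊗ p1⊥) ⊗ ((p1 ⅋ p1⊥) ⊗ (p1 ⅋ p1⊥)))
    [⊗]  ⊢ p1, p1, (p1⊥ ⊗ p1⊥)
      [Ax]  ⊢ p1, p1⊥
      [Ax]  ⊢ p1, p1⊥
    [⊗]  ⊢ ((p1 ⅋ p1⊥) ⊗ (p1 ⅋ p1⊥))
      [⅋]  ⊢ (p1 ⅋ p1⊥)
        [Ax]  ⊢ p1, p1⊥
      [⅋]  ⊢ (p1 ⅋ p1⊥)
        [Ax]  ⊢ p1, p1⊥

Result: YES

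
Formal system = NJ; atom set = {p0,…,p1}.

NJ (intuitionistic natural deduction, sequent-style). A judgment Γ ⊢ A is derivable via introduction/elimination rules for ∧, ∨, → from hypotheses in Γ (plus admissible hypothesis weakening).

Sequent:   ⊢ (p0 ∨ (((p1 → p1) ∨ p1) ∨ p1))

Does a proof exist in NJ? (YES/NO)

Derivation (root first):
[∨I₂]  ⊢ (p0 ∨ (((p1 → p1) ∨ p1) ∨ p1))
  [∨I₁]  ⊢ (((p1 → p1) ∨ p1) ∨ p1)
    [∨I₁]  ⊢ ((p1 → p1) ∨ p1)
      [→I]  ⊢ (p1 → p1)
        [Ax] p1 ⊢ p1

Result: YES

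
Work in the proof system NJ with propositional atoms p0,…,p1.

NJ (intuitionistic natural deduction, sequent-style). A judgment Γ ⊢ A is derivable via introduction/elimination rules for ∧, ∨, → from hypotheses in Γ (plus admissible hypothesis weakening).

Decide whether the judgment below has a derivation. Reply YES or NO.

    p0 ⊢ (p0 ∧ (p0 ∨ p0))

Derivation (root first):
[∧I] p0 ⊢ (p0 ∧ (p0 ∨ p0))
  [Ax] p0 ⊢ p0
  [∨I₁] p0 ⊢ (p0 ∨ p0)
    [Ax] p0 ⊢ p0

Result: YES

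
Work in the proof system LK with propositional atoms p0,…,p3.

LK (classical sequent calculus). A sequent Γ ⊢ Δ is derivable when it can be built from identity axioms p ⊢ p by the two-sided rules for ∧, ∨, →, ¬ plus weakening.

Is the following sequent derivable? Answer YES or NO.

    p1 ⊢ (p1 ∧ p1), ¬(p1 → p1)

Proof tree:
[¬R] p1 ⊢ (p1 ∧ p1), ¬(p1 → p1)
  [→L] p1, (p1 → p1) ⊢ (p1 ∧ p1)
    [Ax] p1 ⊢ p1
    [∧R] p1 ⊢ (p1 ∧ p1)
      [Ax] p1 ⊢ p1
      [Ax] p1 ⊢ p1

Result: YES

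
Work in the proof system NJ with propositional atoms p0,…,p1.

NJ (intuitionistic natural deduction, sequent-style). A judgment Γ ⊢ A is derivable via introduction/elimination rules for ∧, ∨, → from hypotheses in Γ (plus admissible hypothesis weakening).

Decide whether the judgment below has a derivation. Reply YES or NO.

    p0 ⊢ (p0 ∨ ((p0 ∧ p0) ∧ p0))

Proof tree:
[∨I₂] p0 ⊢ (p0 ∨ ((p0 ∧ p0) ∧ p0))
  [∧I] p0 ⊢ ((p0 ∧ p0) ∧ p0)
    [∧I] p0 ⊢ (p0 ∧ p0)
      [Ax] p0 ⊢ p0
      [Ax] p0 ⊢ p0
    [Ax] p0 ⊢ p0

Result: YES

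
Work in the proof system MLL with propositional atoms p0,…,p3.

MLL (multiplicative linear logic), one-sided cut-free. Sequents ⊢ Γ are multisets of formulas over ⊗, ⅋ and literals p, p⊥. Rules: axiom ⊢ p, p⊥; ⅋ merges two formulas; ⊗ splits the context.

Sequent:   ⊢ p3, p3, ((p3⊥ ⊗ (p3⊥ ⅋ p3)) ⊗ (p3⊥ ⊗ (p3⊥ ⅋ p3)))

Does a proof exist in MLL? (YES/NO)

Proof tree:
[⊗]  ⊢ p3, p3, ((p3⊥ ⊗ (p3⊥ ⅋ p3)) ⊗ (p3⊥ ⊗ (p3⊥ ⅋ p3)))
  [⊗]  ⊢ p3, (p3⊥ ⊗ (p3⊥ ⅋ p3))
    [Ax]  ⊢ p3, p3⊥
    [⅋]  ⊢ (p3⊥ ⅋ p3)
      [Ax]  ⊢ p3, p3⊥
  [⊗]  ⊢ p3, (p3⊥ ⊗ (p3⊥ ⅋ p3))
    [Ax]  ⊢ p3, p3⊥
    [⅋]  ⊢ (p3⊥ ⅋ p3)
      [Ax]  ⊢ p3, p3⊥

Result: YES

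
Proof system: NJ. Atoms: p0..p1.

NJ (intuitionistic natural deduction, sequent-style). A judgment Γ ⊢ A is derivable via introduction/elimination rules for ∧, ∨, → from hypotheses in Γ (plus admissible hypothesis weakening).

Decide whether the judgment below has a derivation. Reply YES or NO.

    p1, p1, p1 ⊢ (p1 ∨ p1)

Derivation trace:
[Wk] p1, p1, p1 ⊢ (p1 ∨ p1)
  [∨I₂] p1, p1 ⊢ (p1 ∨ p1)
    [Wk] p1, p1 ⊢ p1
      [Ax] p1 ⊢ p1

Result: YES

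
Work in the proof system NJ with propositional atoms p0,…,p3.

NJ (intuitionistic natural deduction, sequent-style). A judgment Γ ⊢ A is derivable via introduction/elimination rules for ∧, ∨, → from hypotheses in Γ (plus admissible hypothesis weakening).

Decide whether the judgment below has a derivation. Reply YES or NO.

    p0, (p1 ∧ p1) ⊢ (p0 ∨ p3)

Derivation trace:
[∨I₁] p0, (p1 ∧ p1) ⊢ (p0 ∨ p3)
  [Wk] p0, (p1 ∧ p1) ⊢ p0
    [Ax] p0 ⊢ p0

Result: YES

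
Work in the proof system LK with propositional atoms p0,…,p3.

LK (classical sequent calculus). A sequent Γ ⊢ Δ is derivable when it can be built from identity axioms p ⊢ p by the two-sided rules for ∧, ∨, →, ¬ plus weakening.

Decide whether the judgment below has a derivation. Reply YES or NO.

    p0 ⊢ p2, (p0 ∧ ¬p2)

Derivation trace:
[∧R] p0 ⊢ p2, (p0 ∧ ¬p2)
  [Ax] p0 ⊢ p0
  [¬R]  ⊢ p2, ¬p2
    [Ax] p2 ⊢ p2

Result: YES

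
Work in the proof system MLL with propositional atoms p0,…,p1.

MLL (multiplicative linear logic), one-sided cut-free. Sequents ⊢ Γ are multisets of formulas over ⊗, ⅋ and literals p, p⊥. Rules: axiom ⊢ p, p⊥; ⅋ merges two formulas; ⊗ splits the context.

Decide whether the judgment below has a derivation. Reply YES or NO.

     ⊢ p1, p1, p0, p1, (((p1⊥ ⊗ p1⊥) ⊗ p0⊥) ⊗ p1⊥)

Derivation trace:
[⊗]  ⊢ p1, p1, p0, p1, (((p1⊥ ⊗ p1⊥) ⊗ p0⊥) ⊗ p1⊥)
  [⊗]  ⊢ p1, p1, p0, ((p1⊥ ⊗ p1⊥) ⊗ p0⊥)
    [⊗]  ⊢ p1, p1, (p1⊥ ⊗ p1⊥)
      [Ax]  ⊢ p1, p1⊥
      [Ax]  ⊢ p1, p1⊥
    [Ax]  ⊢ p0, p0⊥
  [Ax]  ⊢ p1, p1⊥

Result: YES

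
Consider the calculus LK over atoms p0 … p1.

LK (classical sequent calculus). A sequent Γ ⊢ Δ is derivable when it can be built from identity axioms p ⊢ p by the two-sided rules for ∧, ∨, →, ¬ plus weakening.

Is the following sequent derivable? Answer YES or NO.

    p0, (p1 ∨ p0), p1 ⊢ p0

Proof tree:
[WL] p0, (p1 ∨ p0), p1 ⊢ p0
  [∨L] p0, (p1 ∨ p0) ⊢ p0
    [WL] p0, p1 ⊢ p0
      [Ax] p0 ⊢ p0
    [Ax] p0 ⊢ p0

Result: YES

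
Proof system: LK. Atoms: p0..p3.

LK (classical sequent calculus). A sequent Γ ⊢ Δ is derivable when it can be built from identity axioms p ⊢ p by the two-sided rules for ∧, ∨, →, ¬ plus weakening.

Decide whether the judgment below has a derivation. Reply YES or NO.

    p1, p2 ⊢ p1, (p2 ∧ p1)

Proof tree:
[∧R] p1, p2 ⊢ p1, (p2 ∧ p1)
  [WL] p2, p2 ⊢ p2
    [Ax] p2 ⊢ p2
  [WR] p1 ⊢ p1, p1
    [Ax] p1 ⊢ p1

Result: YES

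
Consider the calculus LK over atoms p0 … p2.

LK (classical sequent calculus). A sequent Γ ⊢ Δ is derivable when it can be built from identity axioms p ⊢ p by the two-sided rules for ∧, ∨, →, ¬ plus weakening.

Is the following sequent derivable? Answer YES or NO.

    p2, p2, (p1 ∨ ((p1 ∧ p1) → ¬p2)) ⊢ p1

Search for a countermodel by truth-table:
  v=000: Γ:[p2=F, p2=F, (p1 ∨ ((p1 ∧ p1) → ¬p2))=T] Δ:[p1=F] refutes=False
  v=001: Γ:[p2=T, p2=T, (p1 ∨ ((p1 ∧ p1) → ¬p2))=T] Δ:[p1=F] refutes=True  ← countermodel

Result: NO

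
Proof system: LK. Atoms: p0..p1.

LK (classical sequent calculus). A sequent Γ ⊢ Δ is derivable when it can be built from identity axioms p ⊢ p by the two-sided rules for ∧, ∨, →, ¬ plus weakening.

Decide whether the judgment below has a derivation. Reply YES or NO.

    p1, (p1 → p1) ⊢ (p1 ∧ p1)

Derivation trace:
[∧R] p1, (p1 → p1) ⊢ (p1 ∧ p1)
  [Ax] p1 ⊢ p1
  [→L] p1, (p1 → p1) ⊢ p1
    [Ax] p1 ⊢ p1
    [Ax] p1 ⊢ p1

Result: YES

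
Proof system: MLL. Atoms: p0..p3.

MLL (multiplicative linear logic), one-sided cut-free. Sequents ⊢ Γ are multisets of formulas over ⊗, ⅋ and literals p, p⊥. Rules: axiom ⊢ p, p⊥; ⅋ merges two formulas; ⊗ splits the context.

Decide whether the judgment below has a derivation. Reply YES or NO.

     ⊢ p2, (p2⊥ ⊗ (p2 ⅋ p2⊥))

Derivation trace:
[⊗]  ⊢ p2, (p2⊥ ⊗ (p2 ⅋ p2⊥))
  [Ax]  ⊢ p2, p2⊥
  [⅋]  ⊢ (p2 ⅋ p2⊥)
    [Ax]  ⊢ p2, p2⊥

Result: YES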